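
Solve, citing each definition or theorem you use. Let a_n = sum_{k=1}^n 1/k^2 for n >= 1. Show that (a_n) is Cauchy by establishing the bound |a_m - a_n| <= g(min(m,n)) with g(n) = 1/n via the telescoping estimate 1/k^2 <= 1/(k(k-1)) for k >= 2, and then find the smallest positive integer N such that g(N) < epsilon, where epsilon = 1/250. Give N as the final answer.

For m > n >= 1: |a_m - a_n| = sum_{k=n+1}^m 1/k^2.
Use 1/k^2 <= 1/(k(k-1)) = 1/(k-1) - 1/k for k >= 2:
sum_{k=n+1}^m 1/k^2 <= sum_{k=n+1}^m (1/(k-1) - 1/k) = 1/n - 1/m <= 1/n.
By symmetry the same bound holds with n,m swapped, so |a_m - a_n| <= 1/min(m,n) = g(min(m,n)). Since g(n) -> 0, (a_n) is Cauchy.
Now solve g(N) < 1/250: 1/N < 1/250 <=> N > 1/(1/250) = 250.
The smallest integer strictly greater than 250 is N = 251.
Check: g(251) = 1/251 < 1/250; g(250) = 1/250 >= 1/250. So N = 251.

251


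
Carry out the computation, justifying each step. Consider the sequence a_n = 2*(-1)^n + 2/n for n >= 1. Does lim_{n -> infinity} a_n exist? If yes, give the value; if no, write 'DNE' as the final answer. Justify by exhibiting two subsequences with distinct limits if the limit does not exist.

Examine the behaviour of a_n along subsequences.
a_{2k} = 2 + 2/(2k) -> 2. a_{2k+1} = -2 + 2/(2k+1) -> -2.
Since these two subsequential limits are 2 and -2, distinct, the full sequence cannot converge (a convergent sequence has all subsequences tending to the same limit). So lim a_n does not exist.

DNE


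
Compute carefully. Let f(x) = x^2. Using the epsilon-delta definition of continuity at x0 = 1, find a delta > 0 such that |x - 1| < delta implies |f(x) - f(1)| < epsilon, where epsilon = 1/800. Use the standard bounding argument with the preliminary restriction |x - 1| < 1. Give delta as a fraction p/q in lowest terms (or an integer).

Factor: |x^2 - (1)^2| = |x - 1| * |x + 1|.
Impose |x - 1| < 1 first. Then |x + 1| = |(x - 1) + 2*(1)| <= |x - 1| + 2*|1| < 1 + 2 = 3.
So |x^2 - (1)^2| < delta * 3.
We need delta * 3 <= 1/800, i.e. delta <= 1/800/3 = 1/2400.
Since 1/2400 < 1, this is tighter than 1; take delta = 1/2400.
So delta = 1/2400 works.

1/2400


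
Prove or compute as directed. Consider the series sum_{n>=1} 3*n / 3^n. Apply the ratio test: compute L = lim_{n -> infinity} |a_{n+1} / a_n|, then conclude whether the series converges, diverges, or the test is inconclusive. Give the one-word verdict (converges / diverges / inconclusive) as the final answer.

Let a_n denote the general term. Form the ratio a_{n+1}/a_n and simplify:
a_{n+1}/a_n = (n + 1)/(3*n)
Take the limit as n -> infinity: L = 1/3.
Since L = 1/3 < 1, the ratio test implies the series converges.

converges


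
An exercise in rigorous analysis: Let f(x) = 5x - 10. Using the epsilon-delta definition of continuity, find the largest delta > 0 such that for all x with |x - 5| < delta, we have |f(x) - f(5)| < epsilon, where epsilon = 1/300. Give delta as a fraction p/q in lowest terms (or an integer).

We compute f(5) = 5*(5) - 10 = 15.
|f(x) - f(5)| = |5x - 10 - (15)| = |5(x - 5)| = 5|x - 5|.
We need 5|x - 5| < 1/300, i.e. |x - 5| < 1/300 / 5 = 1/1500.
So any delta <= 1/1500 works. Conversely, if delta > 1/1500, then x = 5 + 1/1500 satisfies |x - 5| = 1/1500 < delta but |f(x) - f(5)| = 5 * 1/1500 = 1/300, which is not < 1/300; so no larger delta works.
Hence the largest such delta is 1/1500.

1/1500


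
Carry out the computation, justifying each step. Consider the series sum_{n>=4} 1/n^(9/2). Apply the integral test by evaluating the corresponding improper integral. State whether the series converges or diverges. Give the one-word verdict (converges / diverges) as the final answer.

Let f(x) = x^(-9/2). Then f is positive, continuous, and decreasing on [4, infinity), so the integral test applies.
Compute the improper integral int_{4}^infinity f(x) dx:
  antiderivative F(x) = -2/(7*x^(7/2)).
  As x -> infinity, F(x) -> 0 (since p = 9/2 > 1).
  So int = F(infinity) - F(4) = 0 - (-1/448) = 1/448.
  Finite, so by the integral test, the series converges.

converges


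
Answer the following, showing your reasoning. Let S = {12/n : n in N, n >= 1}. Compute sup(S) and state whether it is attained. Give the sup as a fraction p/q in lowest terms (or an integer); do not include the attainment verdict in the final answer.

Analysis:
- Values: 12, 6, 4, 3, ... strictly decreasing.
- The maximum is 12 (n=1); sup = 12 (attained).
- The set is bounded below by 0; 12/n -> 0 so 0 is the greatest lower bound.
- 0 is not in the set, so inf = 0 is not attained.
Conclusion: sup(S) = 12, attained in S.

12


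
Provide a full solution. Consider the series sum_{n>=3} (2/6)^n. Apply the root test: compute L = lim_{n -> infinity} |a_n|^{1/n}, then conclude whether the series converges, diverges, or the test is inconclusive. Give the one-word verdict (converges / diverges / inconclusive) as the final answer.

Let a_n denote the general term. Form |a_n|^(1/n) and simplify:
|a_n|^(1/n) = 1/3
Take the limit as n -> infinity: L = 1/3.
Since L = 1/3 < 1, the root test implies convergence.

converges


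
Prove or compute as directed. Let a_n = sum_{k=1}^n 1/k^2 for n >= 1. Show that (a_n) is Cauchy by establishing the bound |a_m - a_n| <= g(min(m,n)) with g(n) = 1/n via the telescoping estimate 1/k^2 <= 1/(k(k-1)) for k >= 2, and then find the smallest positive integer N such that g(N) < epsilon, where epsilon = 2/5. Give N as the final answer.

For m > n >= 1: |a_m - a_n| = sum_{k=n+1}^m 1/k^2.
Use 1/k^2 <= 1/(k(k-1)) = 1/(k-1) - 1/k for k >= 2:
sum_{k=n+1}^m 1/k^2 <= sum_{k=n+1}^m (1/(k-1) - 1/k) = 1/n - 1/m <= 1/n.
By symmetry the same bound holds with n,m swapped, so |a_m - a_n| <= 1/min(m,n) = g(min(m,n)). Since g(n) -> 0, (a_n) is Cauchy.
Now solve g(N) < 2/5: 1/N < 2/5 <=> N > 1/(2/5) = 5/2.
The smallest integer strictly greater than 5/2 is N = 3.
Check: g(3) = 1/3 < 2/5; g(2) = 1/2 >= 2/5. So N = 3.

3


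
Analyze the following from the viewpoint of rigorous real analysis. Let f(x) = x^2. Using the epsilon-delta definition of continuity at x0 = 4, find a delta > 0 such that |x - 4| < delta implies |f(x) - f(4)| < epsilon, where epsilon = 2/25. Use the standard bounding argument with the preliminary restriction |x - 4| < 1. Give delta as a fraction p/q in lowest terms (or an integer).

Factor: |x^2 - (4)^2| = |x - 4| * |x + 4|.
Impose |x - 4| < 1 first. Then |x + 4| = |(x - 4) + 2*(4)| <= |x - 4| + 2*|4| < 1 + 8 = 9.
So |x^2 - (4)^2| < delta * 9.
We need delta * 9 <= 2/25, i.e. delta <= 2/25/9 = 2/225.
Since 2/225 < 1, this is tighter than 1; take delta = 2/225.
So delta = 2/225 works.

2/225


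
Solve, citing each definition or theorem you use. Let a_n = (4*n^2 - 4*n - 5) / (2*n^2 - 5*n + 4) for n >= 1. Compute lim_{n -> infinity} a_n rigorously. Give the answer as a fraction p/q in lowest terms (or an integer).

Divide numerator and denominator by n^2, the highest power:
numerator / n^2 = 4 - 4/n - 5/n^2
denominator / n^2 = 2 - 5/n + 4/n^2
As n -> infinity, all terms of the form c/n^k (k >= 1) tend to 0.
So numerator / n^2 -> 4 and denominator / n^2 -> 2.
Therefore lim a_n = 2.

2


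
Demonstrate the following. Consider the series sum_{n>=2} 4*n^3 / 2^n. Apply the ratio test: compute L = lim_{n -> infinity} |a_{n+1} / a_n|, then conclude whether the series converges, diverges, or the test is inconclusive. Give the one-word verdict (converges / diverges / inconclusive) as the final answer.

Let a_n denote the general term. Form the ratio a_{n+1}/a_n and simplify:
a_{n+1}/a_n = (n + 1)^3/(2*n^3)
Take the limit as n -> infinity: L = 1/2.
Since L = 1/2 < 1, the ratio test implies the series converges.

converges


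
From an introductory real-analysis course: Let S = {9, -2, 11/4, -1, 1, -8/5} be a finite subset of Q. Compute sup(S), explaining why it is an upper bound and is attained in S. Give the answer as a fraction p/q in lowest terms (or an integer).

S is finite, so sup(S) = max(S).
Sorted decreasing:
9, 11/4, 1, -1, -8/5, -2
The extremum is 9.
For every x in S, x <= 9. And 9 is in S, so it is attained.
Therefore sup(S) = 9.

9


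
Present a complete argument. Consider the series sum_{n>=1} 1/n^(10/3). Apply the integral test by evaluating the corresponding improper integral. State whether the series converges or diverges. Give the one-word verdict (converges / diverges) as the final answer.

Let f(x) = x^(-10/3). Then f is positive, continuous, and decreasing on [1, infinity), so the integral test applies.
Compute the improper integral int_{1}^infinity f(x) dx:
  antiderivative F(x) = -3/(7*x^(7/3)).
  As x -> infinity, F(x) -> 0 (since p = 10/3 > 1).
  So int = F(infinity) - F(1) = 0 - (-3/7) = 3/7.
  Finite, so by the integral test, the series converges.

converges


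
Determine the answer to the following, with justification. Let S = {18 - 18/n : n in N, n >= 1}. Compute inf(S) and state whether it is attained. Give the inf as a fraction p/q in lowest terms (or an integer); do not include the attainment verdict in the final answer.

Analysis:
- Values: 0, 9, 12, 27/2, ... strictly increasing.
- Minimum is 0 (n=1); inf = 0 (attained).
- 18 - 18/n -> 18 from below; sup = 18, not attained.
Conclusion: inf(S) = 0, attained in S.

0


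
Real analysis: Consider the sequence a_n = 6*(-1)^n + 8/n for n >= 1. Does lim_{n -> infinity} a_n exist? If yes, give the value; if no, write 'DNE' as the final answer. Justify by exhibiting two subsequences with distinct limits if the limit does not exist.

Examine the behaviour of a_n along subsequences.
a_{2k} = 6 + 8/(2k) -> 6. a_{2k+1} = -6 + 8/(2k+1) -> -6.
Since these two subsequential limits are 6 and -6, distinct, the full sequence cannot converge (a convergent sequence has all subsequences tending to the same limit). So lim a_n does not exist.

DNE


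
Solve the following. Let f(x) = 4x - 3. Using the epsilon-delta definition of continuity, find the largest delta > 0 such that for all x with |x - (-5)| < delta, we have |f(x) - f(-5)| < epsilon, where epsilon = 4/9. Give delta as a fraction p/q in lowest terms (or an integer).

We compute f(-5) = 4*(-5) - 3 = -23.
|f(x) - f(-5)| = |4x - 3 - (-23)| = |4(x - (-5))| = 4|x - (-5)|.
We need 4|x - (-5)| < 4/9, i.e. |x - (-5)| < 4/9 / 4 = 1/9.
So any delta <= 1/9 works. Conversely, if delta > 1/9, then x = -5 + 1/9 satisfies |x - (-5)| = 1/9 < delta but |f(x) - f(-5)| = 4 * 1/9 = 4/9, which is not < 4/9; so no larger delta works.
Hence the largest such delta is 1/9.

1/9


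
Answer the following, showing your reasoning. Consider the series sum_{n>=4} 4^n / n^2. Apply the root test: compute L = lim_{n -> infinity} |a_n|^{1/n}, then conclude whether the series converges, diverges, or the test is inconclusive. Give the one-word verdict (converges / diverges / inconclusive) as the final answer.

Let a_n denote the general term. Form |a_n|^(1/n) and simplify:
|a_n|^(1/n) = 4/n^(2/n)
Take the limit as n -> infinity: L = 4.
Since L = 4 > 1, the root test implies divergence.

diverges


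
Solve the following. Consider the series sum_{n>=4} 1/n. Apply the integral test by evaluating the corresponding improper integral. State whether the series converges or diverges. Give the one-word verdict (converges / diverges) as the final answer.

Let f(x) = 1/x. Then f is positive, continuous, and decreasing on [4, infinity), so the integral test applies.
Compute the improper integral int_{4}^infinity f(x) dx:
  antiderivative F(x) = log(x).
  As x -> infinity, log(x) -> infinity.
  So int = infinity - log(4) = infinity. By the integral test, the series diverges.

diverges


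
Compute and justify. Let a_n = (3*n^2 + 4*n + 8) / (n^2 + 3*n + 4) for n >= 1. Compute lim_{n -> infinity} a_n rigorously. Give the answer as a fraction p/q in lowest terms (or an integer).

Divide numerator and denominator by n^2, the highest power:
numerator / n^2 = 3 + 4/n + 8/n^2
denominator / n^2 = 1 + 3/n + 4/n^2
As n -> infinity, all terms of the form c/n^k (k >= 1) tend to 0.
So numerator / n^2 -> 3 and denominator / n^2 -> 1.
Therefore lim a_n = 3.

3


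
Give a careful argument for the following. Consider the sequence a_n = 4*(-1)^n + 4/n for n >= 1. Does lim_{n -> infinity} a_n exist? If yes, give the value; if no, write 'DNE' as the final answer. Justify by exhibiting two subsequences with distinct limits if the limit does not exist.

Examine the behaviour of a_n along subsequences.
a_{2k} = 4 + 4/(2k) -> 4. a_{2k+1} = -4 + 4/(2k+1) -> -4.
Since these two subsequential limits are 4 and -4, distinct, the full sequence cannot converge (a convergent sequence has all subsequences tending to the same limit). So lim a_n does not exist.

DNE


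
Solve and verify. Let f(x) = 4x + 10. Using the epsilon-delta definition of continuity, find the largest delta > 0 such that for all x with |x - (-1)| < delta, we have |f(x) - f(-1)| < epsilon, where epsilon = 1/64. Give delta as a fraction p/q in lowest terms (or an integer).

We compute f(-1) = 4*(-1) + 10 = 6.
|f(x) - f(-1)| = |4x + 10 - (6)| = |4(x - (-1))| = 4|x - (-1)|.
We need 4|x - (-1)| < 1/64, i.e. |x - (-1)| < 1/64 / 4 = 1/256.
So any delta <= 1/256 works. Conversely, if delta > 1/256, then x = -1 + 1/256 satisfies |x - (-1)| = 1/256 < delta but |f(x) - f(-1)| = 4 * 1/256 = 1/64, which is not < 1/64; so no larger delta works.
Hence the largest such delta is 1/256.

1/256


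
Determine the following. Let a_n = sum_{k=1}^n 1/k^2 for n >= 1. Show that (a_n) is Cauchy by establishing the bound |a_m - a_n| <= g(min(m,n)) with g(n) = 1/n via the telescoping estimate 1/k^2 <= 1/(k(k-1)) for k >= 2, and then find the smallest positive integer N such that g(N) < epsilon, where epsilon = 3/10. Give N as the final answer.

For m > n >= 1: |a_m - a_n| = sum_{k=n+1}^m 1/k^2.
Use 1/k^2 <= 1/(k(k-1)) = 1/(k-1) - 1/k for k >= 2:
sum_{k=n+1}^m 1/k^2 <= sum_{k=n+1}^m (1/(k-1) - 1/k) = 1/n - 1/m <= 1/n.
By symmetry the same bound holds with n,m swapped, so |a_m - a_n| <= 1/min(m,n) = g(min(m,n)). Since g(n) -> 0, (a_n) is Cauchy.
Now solve g(N) < 3/10: 1/N < 3/10 <=> N > 1/(3/10) = 10/3.
The smallest integer strictly greater than 10/3 is N = 4.
Check: g(4) = 1/4 < 3/10; g(3) = 1/3 >= 3/10. So N = 4.

4


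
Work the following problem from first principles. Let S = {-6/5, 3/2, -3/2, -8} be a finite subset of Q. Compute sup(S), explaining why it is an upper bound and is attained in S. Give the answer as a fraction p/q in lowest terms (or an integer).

S is finite, so sup(S) = max(S).
Sorted decreasing:
3/2, -6/5, -3/2, -8
The extremum is 3/2.
For every x in S, x <= 3/2. And 3/2 is in S, so it is attained.
Therefore sup(S) = 3/2.

3/2


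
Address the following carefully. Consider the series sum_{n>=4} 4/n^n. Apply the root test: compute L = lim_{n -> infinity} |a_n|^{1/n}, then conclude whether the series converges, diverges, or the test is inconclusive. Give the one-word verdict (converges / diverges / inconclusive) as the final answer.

Let a_n denote the general term. Form |a_n|^(1/n) and simplify:
|a_n|^(1/n) = 2^(2/n)/n
Take the limit as n -> infinity: L = 0.
Since L = 0 < 1, the root test implies convergence.

converges


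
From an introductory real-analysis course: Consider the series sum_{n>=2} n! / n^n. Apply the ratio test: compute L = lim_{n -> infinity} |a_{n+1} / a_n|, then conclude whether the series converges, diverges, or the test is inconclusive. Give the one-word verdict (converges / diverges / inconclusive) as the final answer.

Let a_n denote the general term. Form the ratio a_{n+1}/a_n and simplify:
a_{n+1}/a_n = (n/(n + 1))^n
Take the limit as n -> infinity: L = exp(-1).
Since L = exp(-1) < 1, the ratio test implies the series converges.

converges


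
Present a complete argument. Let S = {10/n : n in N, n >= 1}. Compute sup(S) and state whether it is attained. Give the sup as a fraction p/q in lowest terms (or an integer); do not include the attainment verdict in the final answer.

Analysis:
- Values: 10, 5, 10/3, 5/2, ... strictly decreasing.
- The maximum is 10 (n=1); sup = 10 (attained).
- The set is bounded below by 0; 10/n -> 0 so 0 is the greatest lower bound.
- 0 is not in the set, so inf = 0 is not attained.
Conclusion: sup(S) = 10, attained in S.

10


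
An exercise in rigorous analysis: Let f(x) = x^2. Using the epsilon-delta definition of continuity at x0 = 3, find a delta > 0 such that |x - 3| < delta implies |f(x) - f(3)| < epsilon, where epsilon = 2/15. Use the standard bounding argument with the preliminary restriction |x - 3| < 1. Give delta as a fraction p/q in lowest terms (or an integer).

Factor: |x^2 - (3)^2| = |x - 3| * |x + 3|.
Impose |x - 3| < 1 first. Then |x + 3| = |(x - 3) + 2*(3)| <= |x - 3| + 2*|3| < 1 + 6 = 7.
So |x^2 - (3)^2| < delta * 7.
We need delta * 7 <= 2/15, i.e. delta <= 2/15/7 = 2/105.
Since 2/105 < 1, this is tighter than 1; take delta = 2/105.
So delta = 2/105 works.

2/105


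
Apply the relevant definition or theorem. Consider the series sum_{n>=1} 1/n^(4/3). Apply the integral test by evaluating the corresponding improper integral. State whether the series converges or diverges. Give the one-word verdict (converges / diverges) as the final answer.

Let f(x) = x^(-4/3). Then f is positive, continuous, and decreasing on [1, infinity), so the integral test applies.
Compute the improper integral int_{1}^infinity f(x) dx:
  antiderivative F(x) = -3/x^(1/3).
  As x -> infinity, F(x) -> 0 (since p = 4/3 > 1).
  So int = F(infinity) - F(1) = 0 - (-3) = 3.
  Finite, so by the integral test, the series converges.

converges


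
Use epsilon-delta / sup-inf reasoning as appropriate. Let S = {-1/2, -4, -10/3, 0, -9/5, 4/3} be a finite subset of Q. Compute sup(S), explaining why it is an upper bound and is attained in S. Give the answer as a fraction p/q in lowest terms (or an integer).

S is finite, so sup(S) = max(S).
Sorted decreasing:
4/3, 0, -1/2, -9/5, -10/3, -4
The extremum is 4/3.
For every x in S, x <= 4/3. And 4/3 is in S, so it is attained.
Therefore sup(S) = 4/3.

4/3


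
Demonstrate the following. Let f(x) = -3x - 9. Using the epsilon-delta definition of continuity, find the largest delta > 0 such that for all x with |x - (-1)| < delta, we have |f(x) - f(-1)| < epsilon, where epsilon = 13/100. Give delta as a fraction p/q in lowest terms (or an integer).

We compute f(-1) = -3*(-1) - 9 = -6.
|f(x) - f(-1)| = |-3x - 9 - (-6)| = |-3(x - (-1))| = 3|x - (-1)|.
We need 3|x - (-1)| < 13/100, i.e. |x - (-1)| < 13/100 / 3 = 13/300.
So any delta <= 13/300 works. Conversely, if delta > 13/300, then x = -1 + 13/300 satisfies |x - (-1)| = 13/300 < delta but |f(x) - f(-1)| = 3 * 13/300 = 13/100, which is not < 13/100; so no larger delta works.
Hence the largest such delta is 13/300.

13/300


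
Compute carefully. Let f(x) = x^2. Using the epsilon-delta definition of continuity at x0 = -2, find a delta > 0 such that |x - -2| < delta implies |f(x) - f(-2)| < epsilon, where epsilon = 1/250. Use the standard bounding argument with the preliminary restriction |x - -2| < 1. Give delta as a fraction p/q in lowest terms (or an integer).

Factor: |x^2 - (-2)^2| = |x - -2| * |x + -2|.
Impose |x - -2| < 1 first. Then |x + -2| = |(x - -2) + 2*(-2)| <= |x - -2| + 2*|-2| < 1 + 4 = 5.
So |x^2 - (-2)^2| < delta * 5.
We need delta * 5 <= 1/250, i.e. delta <= 1/250/5 = 1/1250.
Since 1/1250 < 1, this is tighter than 1; take delta = 1/1250.
So delta = 1/1250 works.

1/1250


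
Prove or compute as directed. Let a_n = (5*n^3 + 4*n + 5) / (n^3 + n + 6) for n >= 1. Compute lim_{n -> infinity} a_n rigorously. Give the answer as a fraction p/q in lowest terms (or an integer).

Divide numerator and denominator by n^3, the highest power:
numerator / n^3 = 5 + 4/n^2 + 5/n^3
denominator / n^3 = 1 + n^(-2) + 6/n^3
As n -> infinity, all terms of the form c/n^k (k >= 1) tend to 0.
So numerator / n^3 -> 5 and denominator / n^3 -> 1.
Therefore lim a_n = 5.

5


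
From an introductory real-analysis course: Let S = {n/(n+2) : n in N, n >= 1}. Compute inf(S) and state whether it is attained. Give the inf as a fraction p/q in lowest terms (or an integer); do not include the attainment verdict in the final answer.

Analysis:
- Values: 1/3, 1/2, 3/5, 2/3, ... strictly increasing.
- Minimum is 1/3 (n=1); inf = 1/3 (attained).
- n/(n+2) = 1 - 2/(n+2) -> 1 from below as n -> infinity, and never equals 1.
- So sup = 1 (not attained).
Conclusion: inf(S) = 1/3, attained in S.

1/3


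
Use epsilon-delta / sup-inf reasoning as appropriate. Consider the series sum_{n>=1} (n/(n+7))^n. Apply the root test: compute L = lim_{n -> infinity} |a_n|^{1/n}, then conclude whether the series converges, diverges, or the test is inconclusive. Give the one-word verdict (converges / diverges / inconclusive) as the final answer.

Let a_n denote the general term. Form |a_n|^(1/n) and simplify:
|a_n|^(1/n) = n/(n + 7)
Take the limit as n -> infinity: L = 1.
Since L = 1, the root test is inconclusive. (In fact a_n = (n/(n+7))^n -> e^(-7) != 0, so the nth-term test shows divergence; but the root test itself gives no conclusion.)

inconclusive


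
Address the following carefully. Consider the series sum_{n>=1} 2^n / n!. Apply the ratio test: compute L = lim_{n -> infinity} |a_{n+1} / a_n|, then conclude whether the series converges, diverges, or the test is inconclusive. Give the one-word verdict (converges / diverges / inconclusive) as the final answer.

Let a_n denote the general term. Form the ratio a_{n+1}/a_n and simplify:
a_{n+1}/a_n = 2/(n + 1)
Take the limit as n -> infinity: L = 0.
Since L = 0 < 1, the ratio test implies the series converges.

converges


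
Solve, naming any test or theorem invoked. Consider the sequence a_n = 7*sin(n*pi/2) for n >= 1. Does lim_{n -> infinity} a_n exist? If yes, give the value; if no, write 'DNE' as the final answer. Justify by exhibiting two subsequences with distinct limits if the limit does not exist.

Examine the behaviour of a_n along subsequences.
a_{4k+1} = 7*sin(pi/2 + 2k*pi) = 7 -> 7. a_{4k+3} = 7*sin(3pi/2 + 2k*pi) = -7 -> -7.
Since these two subsequential limits are 7 and -7, distinct, the full sequence cannot converge (a convergent sequence has all subsequences tending to the same limit). So lim a_n does not exist.

DNE


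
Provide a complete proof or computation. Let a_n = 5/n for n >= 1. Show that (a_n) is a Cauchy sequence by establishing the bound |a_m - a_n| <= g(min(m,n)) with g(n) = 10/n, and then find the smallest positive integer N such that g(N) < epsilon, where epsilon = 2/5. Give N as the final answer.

For any m, n >= 1, by the triangle inequality:
|a_m - a_n| = |5/m - 5/n| <= 5*1/m + 5*1/n <= 10/min(m,n).
So g(n) = 10/n bounds the Cauchy difference. Since g(n) -> 0, (a_n) is Cauchy.
Now solve g(N) < 2/5: 10/N < 2/5 <=> N > 10 / (2/5) = 25.
The smallest integer strictly greater than 25 is N = 26.
Check: g(26) = 10/26 = 5/13 < 2/5; g(25) = 2/5 >= 2/5. So N = 26.

26


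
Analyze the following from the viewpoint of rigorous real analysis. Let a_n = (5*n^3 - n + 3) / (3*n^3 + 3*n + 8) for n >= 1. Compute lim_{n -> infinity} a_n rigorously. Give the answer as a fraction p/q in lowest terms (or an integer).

Divide numerator and denominator by n^3, the highest power:
numerator / n^3 = 5 - 1/n^2 + 3/n^3
denominator / n^3 = 3 + 3/n^2 + 8/n^3
As n -> infinity, all terms of the form c/n^k (k >= 1) tend to 0.
So numerator / n^3 -> 5 and denominator / n^3 -> 3.
Therefore lim a_n = 5/3.

5/3


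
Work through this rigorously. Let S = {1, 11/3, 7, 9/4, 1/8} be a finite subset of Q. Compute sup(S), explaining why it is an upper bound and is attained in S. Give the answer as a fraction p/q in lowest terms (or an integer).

S is finite, so sup(S) = max(S).
Sorted decreasing:
7, 11/3, 9/4, 1, 1/8
The extremum is 7.
For every x in S, x <= 7. And 7 is in S, so it is attained.
Therefore sup(S) = 7.

7


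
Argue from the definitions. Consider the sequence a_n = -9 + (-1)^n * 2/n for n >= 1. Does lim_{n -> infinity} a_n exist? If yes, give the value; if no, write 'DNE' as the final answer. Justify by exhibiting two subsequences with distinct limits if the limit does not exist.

Examine the behaviour of a_n along subsequences.
Even-n subsequence a_{2k} = -9 + 2/(2k) -> -9. Odd-n subsequence a_{2k+1} = -9 - 2/(2k+1) -> -9. Both tend to -9, which suggests the limit is -9; verify directly.
|a_n - (-9)| = |(-1)^n * 2/n| = 2/n for every n >= 1.
Given epsilon > 0, choose a positive integer N > 2/epsilon. Then for all n >= N, |a_n - (-9)| = 2/n <= 2/N < epsilon.
So by the definition of the limit, lim a_n exists and equals -9.

-9


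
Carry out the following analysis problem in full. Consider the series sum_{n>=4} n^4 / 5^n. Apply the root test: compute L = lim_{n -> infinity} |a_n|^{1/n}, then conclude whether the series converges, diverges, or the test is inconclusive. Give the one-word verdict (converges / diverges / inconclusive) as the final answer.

Let a_n denote the general term. Form |a_n|^(1/n) and simplify:
|a_n|^(1/n) = n^(4/n)/5
Take the limit as n -> infinity: L = 1/5.
Since L = 1/5 < 1, the root test implies convergence.

converges


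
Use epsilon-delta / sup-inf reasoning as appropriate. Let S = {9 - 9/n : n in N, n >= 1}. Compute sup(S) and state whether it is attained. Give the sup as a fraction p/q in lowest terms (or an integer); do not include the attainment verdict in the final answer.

Analysis:
- Values: 0, 9/2, 6, 27/4, ... strictly increasing.
- Minimum is 0 (n=1); inf = 0 (attained).
- 9 - 9/n -> 9 from below; sup = 9, not attained.
Conclusion: sup(S) = 9, not attained in S.

9


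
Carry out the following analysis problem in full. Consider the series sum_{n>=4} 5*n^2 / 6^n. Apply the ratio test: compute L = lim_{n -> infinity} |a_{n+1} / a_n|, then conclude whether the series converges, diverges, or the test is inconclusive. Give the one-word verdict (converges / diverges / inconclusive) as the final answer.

Let a_n denote the general term. Form the ratio a_{n+1}/a_n and simplify:
a_{n+1}/a_n = (n + 1)^2/(6*n^2)
Take the limit as n -> infinity: L = 1/6.
Since L = 1/6 < 1, the ratio test implies the series converges.

converges


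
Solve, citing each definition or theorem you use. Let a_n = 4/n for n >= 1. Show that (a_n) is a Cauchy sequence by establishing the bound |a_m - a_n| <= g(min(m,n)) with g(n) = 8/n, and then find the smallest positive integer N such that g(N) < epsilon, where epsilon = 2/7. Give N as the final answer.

For any m, n >= 1, by the triangle inequality:
|a_m - a_n| = |4/m - 4/n| <= 4*1/m + 4*1/n <= 8/min(m,n).
So g(n) = 8/n bounds the Cauchy difference. Since g(n) -> 0, (a_n) is Cauchy.
Now solve g(N) < 2/7: 8/N < 2/7 <=> N > 8 / (2/7) = 28.
The smallest integer strictly greater than 28 is N = 29.
Check: g(29) = 8/29 = 8/29 < 2/7; g(28) = 2/7 >= 2/7. So N = 29.

29


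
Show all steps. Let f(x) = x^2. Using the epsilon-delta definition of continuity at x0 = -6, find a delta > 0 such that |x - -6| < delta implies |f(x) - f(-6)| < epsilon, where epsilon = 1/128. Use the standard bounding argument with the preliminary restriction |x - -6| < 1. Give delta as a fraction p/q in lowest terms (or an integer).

Factor: |x^2 - (-6)^2| = |x - -6| * |x + -6|.
Impose |x - -6| < 1 first. Then |x + -6| = |(x - -6) + 2*(-6)| <= |x - -6| + 2*|-6| < 1 + 12 = 13.
So |x^2 - (-6)^2| < delta * 13.
We need delta * 13 <= 1/128, i.e. delta <= 1/128/13 = 1/1664.
Since 1/1664 < 1, this is tighter than 1; take delta = 1/1664.
So delta = 1/1664 works.

1/1664


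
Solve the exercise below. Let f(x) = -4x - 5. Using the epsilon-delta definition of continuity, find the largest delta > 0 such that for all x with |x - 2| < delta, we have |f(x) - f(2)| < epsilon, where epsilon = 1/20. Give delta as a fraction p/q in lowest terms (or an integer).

We compute f(2) = -4*(2) - 5 = -13.
|f(x) - f(2)| = |-4x - 5 - (-13)| = |-4(x - 2)| = 4|x - 2|.
We need 4|x - 2| < 1/20, i.e. |x - 2| < 1/20 / 4 = 1/80.
So any delta <= 1/80 works. Conversely, if delta > 1/80, then x = 2 + 1/80 satisfies |x - 2| = 1/80 < delta but |f(x) - f(2)| = 4 * 1/80 = 1/20, which is not < 1/20; so no larger delta works.
Hence the largest such delta is 1/80.

1/80


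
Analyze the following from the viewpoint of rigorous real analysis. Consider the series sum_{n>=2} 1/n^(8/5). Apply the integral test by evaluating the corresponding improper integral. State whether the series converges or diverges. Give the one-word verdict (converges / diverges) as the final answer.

Let f(x) = x^(-8/5). Then f is positive, continuous, and decreasing on [2, infinity), so the integral test applies.
Compute the improper integral int_{2}^infinity f(x) dx:
  antiderivative F(x) = -5/(3*x^(3/5)).
  As x -> infinity, F(x) -> 0 (since p = 8/5 > 1).
  So int = F(infinity) - F(2) = 0 - (-5*2^(2/5)/6) = 5*2^(2/5)/6.
  Finite, so by the integral test, the series converges.

converges


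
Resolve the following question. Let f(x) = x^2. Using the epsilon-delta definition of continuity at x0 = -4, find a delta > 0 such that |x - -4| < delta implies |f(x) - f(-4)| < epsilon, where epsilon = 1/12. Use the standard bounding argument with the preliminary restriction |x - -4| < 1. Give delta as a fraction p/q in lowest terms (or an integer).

Factor: |x^2 - (-4)^2| = |x - -4| * |x + -4|.
Impose |x - -4| < 1 first. Then |x + -4| = |(x - -4) + 2*(-4)| <= |x - -4| + 2*|-4| < 1 + 8 = 9.
So |x^2 - (-4)^2| < delta * 9.
We need delta * 9 <= 1/12, i.e. delta <= 1/12/9 = 1/108.
Since 1/108 < 1, this is tighter than 1; take delta = 1/108.
So delta = 1/108 works.

1/108


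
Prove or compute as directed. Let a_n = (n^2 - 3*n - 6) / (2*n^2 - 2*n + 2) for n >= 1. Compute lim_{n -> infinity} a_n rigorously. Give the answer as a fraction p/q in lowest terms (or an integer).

Divide numerator and denominator by n^2, the highest power:
numerator / n^2 = 1 - 3/n - 6/n^2
denominator / n^2 = 2 - 2/n + 2/n^2
As n -> infinity, all terms of the form c/n^k (k >= 1) tend to 0.
So numerator / n^2 -> 1 and denominator / n^2 -> 2.
Therefore lim a_n = 1/2.

1/2


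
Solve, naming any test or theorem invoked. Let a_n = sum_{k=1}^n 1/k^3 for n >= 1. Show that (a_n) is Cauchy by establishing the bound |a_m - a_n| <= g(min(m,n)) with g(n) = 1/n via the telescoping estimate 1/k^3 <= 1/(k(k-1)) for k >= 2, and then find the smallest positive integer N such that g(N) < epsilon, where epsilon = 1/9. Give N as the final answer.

For m > n >= 1: |a_m - a_n| = sum_{k=n+1}^m 1/k^3.
Use 1/k^3 <= 1/(k(k-1)) = 1/(k-1) - 1/k for k >= 2 (which holds since k^3 >= k^2 >= k(k-1) for k >= 2):
sum_{k=n+1}^m 1/k^3 <= sum_{k=n+1}^m (1/(k-1) - 1/k) = 1/n - 1/m <= 1/n.
By symmetry the same bound holds with n,m swapped, so |a_m - a_n| <= 1/min(m,n) = g(min(m,n)). Since g(n) -> 0, (a_n) is Cauchy.
Now solve g(N) < 1/9: 1/N < 1/9 <=> N > 1/(1/9) = 9.
The smallest integer strictly greater than 9 is N = 10.
Check: g(10) = 1/10 < 1/9; g(9) = 1/9 >= 1/9. So N = 10.

10


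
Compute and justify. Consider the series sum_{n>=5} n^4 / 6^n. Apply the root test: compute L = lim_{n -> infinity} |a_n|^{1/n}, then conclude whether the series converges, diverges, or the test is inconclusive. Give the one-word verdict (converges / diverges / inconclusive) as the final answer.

Let a_n denote the general term. Form |a_n|^(1/n) and simplify:
|a_n|^(1/n) = n^(4/n)/6
Take the limit as n -> infinity: L = 1/6.
Since L = 1/6 < 1, the root test implies convergence.

converges


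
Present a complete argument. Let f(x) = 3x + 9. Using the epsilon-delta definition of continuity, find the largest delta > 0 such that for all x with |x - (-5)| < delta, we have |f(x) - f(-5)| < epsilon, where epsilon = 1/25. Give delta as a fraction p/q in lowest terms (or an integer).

We compute f(-5) = 3*(-5) + 9 = -6.
|f(x) - f(-5)| = |3x + 9 - (-6)| = |3(x - (-5))| = 3|x - (-5)|.
We need 3|x - (-5)| < 1/25, i.e. |x - (-5)| < 1/25 / 3 = 1/75.
So any delta <= 1/75 works. Conversely, if delta > 1/75, then x = -5 + 1/75 satisfies |x - (-5)| = 1/75 < delta but |f(x) - f(-5)| = 3 * 1/75 = 1/25, which is not < 1/25; so no larger delta works.
Hence the largest such delta is 1/75.

1/75


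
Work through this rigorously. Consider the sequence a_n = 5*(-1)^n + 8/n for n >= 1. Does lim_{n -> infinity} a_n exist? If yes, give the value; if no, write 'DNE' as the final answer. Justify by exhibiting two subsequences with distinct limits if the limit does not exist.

Examine the behaviour of a_n along subsequences.
a_{2k} = 5 + 8/(2k) -> 5. a_{2k+1} = -5 + 8/(2k+1) -> -5.
Since these two subsequential limits are 5 and -5, distinct, the full sequence cannot converge (a convergent sequence has all subsequences tending to the same limit). So lim a_n does not exist.

DNE


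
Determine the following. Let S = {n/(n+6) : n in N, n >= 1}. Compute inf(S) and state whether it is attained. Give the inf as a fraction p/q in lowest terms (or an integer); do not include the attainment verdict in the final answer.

Analysis:
- Values: 1/7, 1/4, 1/3, 2/5, ... strictly increasing.
- Minimum is 1/7 (n=1); inf = 1/7 (attained).
- n/(n+6) = 1 - 6/(n+6) -> 1 from below as n -> infinity, and never equals 1.
- So sup = 1 (not attained).
Conclusion: inf(S) = 1/7, attained in S.

1/7


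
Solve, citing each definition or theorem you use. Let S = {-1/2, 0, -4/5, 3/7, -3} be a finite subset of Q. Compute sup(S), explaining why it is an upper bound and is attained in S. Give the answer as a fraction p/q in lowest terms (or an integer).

S is finite, so sup(S) = max(S).
Sorted decreasing:
3/7, 0, -1/2, -4/5, -3
The extremum is 3/7.
For every x in S, x <= 3/7. And 3/7 is in S, so it is attained.
Therefore sup(S) = 3/7.

3/7


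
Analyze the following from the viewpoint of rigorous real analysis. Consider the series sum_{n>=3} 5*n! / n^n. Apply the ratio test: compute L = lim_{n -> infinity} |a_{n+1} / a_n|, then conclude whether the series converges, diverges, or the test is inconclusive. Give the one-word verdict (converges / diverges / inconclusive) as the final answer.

Let a_n denote the general term. Form the ratio a_{n+1}/a_n and simplify:
a_{n+1}/a_n = (n/(n + 1))^n
Take the limit as n -> infinity: L = exp(-1).
Since L = exp(-1) < 1, the ratio test implies the series converges.

converges


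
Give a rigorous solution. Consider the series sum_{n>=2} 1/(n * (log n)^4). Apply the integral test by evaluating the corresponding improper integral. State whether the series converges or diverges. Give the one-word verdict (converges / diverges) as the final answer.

Let f(x) = 1/(x*log(x)^4). Then f is positive, continuous, and decreasing on [2, infinity), so the integral test applies.
Compute the improper integral int_{2}^infinity f(x) dx:
  antiderivative F(x) = -1/(3*log(x)^3).
  F(x) -> 0 as x -> infinity.  int = 0 - F(2) = 1/(3*log(2)^3) < infinity. By the integral test, the series converges.

converges


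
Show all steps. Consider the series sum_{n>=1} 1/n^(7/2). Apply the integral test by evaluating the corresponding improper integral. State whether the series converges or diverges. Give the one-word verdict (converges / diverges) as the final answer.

Let f(x) = x^(-7/2). Then f is positive, continuous, and decreasing on [1, infinity), so the integral test applies.
Compute the improper integral int_{1}^infinity f(x) dx:
  antiderivative F(x) = -2/(5*x^(5/2)).
  As x -> infinity, F(x) -> 0 (since p = 7/2 > 1).
  So int = F(infinity) - F(1) = 0 - (-2/5) = 2/5.
  Finite, so by the integral test, the series converges.

converges


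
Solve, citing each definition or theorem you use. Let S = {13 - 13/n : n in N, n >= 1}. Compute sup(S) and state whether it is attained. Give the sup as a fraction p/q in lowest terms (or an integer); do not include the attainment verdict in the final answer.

Analysis:
- Values: 0, 13/2, 26/3, 39/4, ... strictly increasing.
- Minimum is 0 (n=1); inf = 0 (attained).
- 13 - 13/n -> 13 from below; sup = 13, not attained.
Conclusion: sup(S) = 13, not attained in S.

13


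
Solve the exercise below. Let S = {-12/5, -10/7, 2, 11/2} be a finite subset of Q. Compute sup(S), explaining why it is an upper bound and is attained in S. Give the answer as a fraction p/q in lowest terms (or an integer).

S is finite, so sup(S) = max(S).
Sorted decreasing:
11/2, 2, -10/7, -12/5
The extremum is 11/2.
For every x in S, x <= 11/2. And 11/2 is in S, so it is attained.
Therefore sup(S) = 11/2.

11/2


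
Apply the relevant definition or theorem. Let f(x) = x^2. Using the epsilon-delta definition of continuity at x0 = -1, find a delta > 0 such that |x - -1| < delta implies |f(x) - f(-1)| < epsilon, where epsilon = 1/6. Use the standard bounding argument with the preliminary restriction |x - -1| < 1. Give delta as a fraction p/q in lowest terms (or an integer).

Factor: |x^2 - (-1)^2| = |x - -1| * |x + -1|.
Impose |x - -1| < 1 first. Then |x + -1| = |(x - -1) + 2*(-1)| <= |x - -1| + 2*|-1| < 1 + 2 = 3.
So |x^2 - (-1)^2| < delta * 3.
We need delta * 3 <= 1/6, i.e. delta <= 1/6/3 = 1/18.
Since 1/18 < 1, this is tighter than 1; take delta = 1/18.
So delta = 1/18 works.

1/18


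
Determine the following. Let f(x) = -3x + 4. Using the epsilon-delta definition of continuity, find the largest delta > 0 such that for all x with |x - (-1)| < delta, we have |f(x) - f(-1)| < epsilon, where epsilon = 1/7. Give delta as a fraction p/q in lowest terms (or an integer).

We compute f(-1) = -3*(-1) + 4 = 7.
|f(x) - f(-1)| = |-3x + 4 - (7)| = |-3(x - (-1))| = 3|x - (-1)|.
We need 3|x - (-1)| < 1/7, i.e. |x - (-1)| < 1/7 / 3 = 1/21.
So any delta <= 1/21 works. Conversely, if delta > 1/21, then x = -1 + 1/21 satisfies |x - (-1)| = 1/21 < delta but |f(x) - f(-1)| = 3 * 1/21 = 1/7, which is not < 1/7; so no larger delta works.
Hence the largest such delta is 1/21.

1/21


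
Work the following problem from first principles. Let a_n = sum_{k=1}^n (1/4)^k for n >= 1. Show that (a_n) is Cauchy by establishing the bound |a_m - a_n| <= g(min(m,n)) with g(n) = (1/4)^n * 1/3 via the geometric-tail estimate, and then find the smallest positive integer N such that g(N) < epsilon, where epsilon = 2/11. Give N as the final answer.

For m > n >= 1: |a_m - a_n| = sum_{k=n+1}^m (1/4)^k < sum_{k=n+1}^infinity (1/4)^k = (1/4)^(n+1) / (1 - 1/4) = (1/4)^n * (1/4) * (4/3) = (1/4)^n * 1/3.
So g(n) = (1/4)^n / 3. Since g(n) -> 0, (a_n) is Cauchy.
Now solve g(N) < 2/11: (1/4)^N / 3 < 2/11 <=> 4^N > 1 / (3 * 2/11) = 11/6.
Check powers of 4: 4^0 = 1 <= 11/6, 4^1 = 4 > 11/6.
So the smallest such N is 1. Check: g(1) = 1/(3 * 4) = 1/12 < 2/11.

1


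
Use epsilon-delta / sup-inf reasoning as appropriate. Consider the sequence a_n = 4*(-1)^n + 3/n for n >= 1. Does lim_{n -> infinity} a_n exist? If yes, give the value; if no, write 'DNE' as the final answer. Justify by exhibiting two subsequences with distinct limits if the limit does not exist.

Examine the behaviour of a_n along subsequences.
a_{2k} = 4 + 3/(2k) -> 4. a_{2k+1} = -4 + 3/(2k+1) -> -4.
Since these two subsequential limits are 4 and -4, distinct, the full sequence cannot converge (a convergent sequence has all subsequences tending to the same limit). So lim a_n does not exist.

DNE


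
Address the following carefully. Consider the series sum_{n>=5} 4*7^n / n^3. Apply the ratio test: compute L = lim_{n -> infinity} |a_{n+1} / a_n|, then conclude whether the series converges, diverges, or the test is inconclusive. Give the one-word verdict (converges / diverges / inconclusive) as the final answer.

Let a_n denote the general term. Form the ratio a_{n+1}/a_n and simplify:
a_{n+1}/a_n = 7*n^3/(n + 1)^3
Take the limit as n -> infinity: L = 7.
Since L = 7 > 1 (or L = infinity), the ratio test implies the series diverges.

diverges


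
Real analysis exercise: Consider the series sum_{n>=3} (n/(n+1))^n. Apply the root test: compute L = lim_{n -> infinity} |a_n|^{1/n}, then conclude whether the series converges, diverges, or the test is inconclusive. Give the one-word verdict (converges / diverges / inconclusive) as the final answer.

Let a_n denote the general term. Form |a_n|^(1/n) and simplify:
|a_n|^(1/n) = n/(n + 1)
Take the limit as n -> infinity: L = 1.
Since L = 1, the root test is inconclusive. (In fact a_n = (n/(n+1))^n -> e^(-1) != 0, so the nth-term test shows divergence; but the root test itself gives no conclusion.)

inconclusive
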